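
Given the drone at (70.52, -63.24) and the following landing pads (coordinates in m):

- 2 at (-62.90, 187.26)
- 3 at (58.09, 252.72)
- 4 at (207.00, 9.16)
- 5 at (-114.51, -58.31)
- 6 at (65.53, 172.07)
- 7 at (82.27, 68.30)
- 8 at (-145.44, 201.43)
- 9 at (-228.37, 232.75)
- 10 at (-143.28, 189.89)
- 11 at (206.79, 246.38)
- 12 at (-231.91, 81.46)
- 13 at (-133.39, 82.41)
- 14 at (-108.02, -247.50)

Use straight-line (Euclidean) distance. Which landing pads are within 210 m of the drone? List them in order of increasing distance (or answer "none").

Distances from (70.52, -63.24):
2: √((-133.42)² + (250.50)²) = √(17800.8964 + 62750.2500) = 283.82 m
3: √((-12.43)² + (315.96)²) = √(154.5049 + 99830.7216) = 316.20 m
4: √((136.48)² + (72.40)²) = √(18626.7904 + 5241.7600) = 154.49 m
5: √((-185.03)² + (4.93)²) = √(34236.1009 + 24.3049) = 185.10 m
6: √((-4.99)² + (235.31)²) = √(24.9001 + 55370.7961) = 235.36 m
7: √((11.75)² + (131.54)²) = √(138.0625 + 17302.7716) = 132.06 m
8: √((-215.96)² + (264.67)²) = √(46638.7216 + 70050.2089) = 341.60 m
9: √((-298.89)² + (295.99)²) = √(89335.2321 + 87610.0801) = 420.65 m
10: √((-213.80)² + (253.13)²) = √(45710.4400 + 64074.7969) = 331.34 m
11: √((136.27)² + (309.62)²) = √(18569.5129 + 95864.5444) = 338.28 m
12: √((-302.43)² + (144.70)²) = √(91463.9049 + 20938.0900) = 335.26 m
13: √((-203.91)² + (145.65)²) = √(41579.2881 + 21213.9225) = 250.59 m
14: √((-178.54)² + (-184.26)²) = √(31876.5316 + 33951.7476) = 256.57 m
Threshold 210 m: 7 (132.06 m), 4 (154.49 m), 5 (185.10 m) are within range.

7, 4, 5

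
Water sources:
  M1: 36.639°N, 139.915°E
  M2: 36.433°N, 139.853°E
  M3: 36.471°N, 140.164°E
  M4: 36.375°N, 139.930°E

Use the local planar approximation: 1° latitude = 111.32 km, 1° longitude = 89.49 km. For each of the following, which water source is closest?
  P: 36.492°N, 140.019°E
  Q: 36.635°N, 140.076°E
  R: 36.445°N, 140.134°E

P→M3; Q→M1; R→M3

P at 36.492°N, 140.019°E:
  M1: √((0.147·111.32)² + (-0.104·89.49)²) = √(267.78181 + 86.61950) = 18.826 km
  M2: √((-0.059·111.32)² + (-0.166·89.49)²) = √(43.13705 + 220.68113) = 16.242 km
  M3: √((-0.021·111.32)² + (0.145·89.49)²) = √(5.46493 + 168.37787) = 13.185 km
  M4: √((-0.117·111.32)² + (-0.089·89.49)²) = √(169.63604 + 63.43501) = 15.267 km
  → nearest: M3 (13.185 km)
Q at 36.635°N, 140.076°E:
  M1: √((0.004·111.32)² + (-0.161·89.49)²) = √(0.19827 + 207.58729) = 14.415 km
  M2: √((-0.202·111.32)² + (-0.223·89.49)²) = √(505.64898 + 398.25271) = 30.065 km
  M3: √((-0.164·111.32)² + (0.088·89.49)²) = √(333.29906 + 62.01752) = 19.883 km
  M4: √((-0.260·111.32)² + (-0.146·89.49)²) = √(837.70883 + 170.70834) = 31.756 km
  → nearest: M1 (14.415 km)
R at 36.445°N, 140.134°E:
  M1: √((0.194·111.32)² + (-0.219·89.49)²) = √(466.39067 + 384.09375) = 29.163 km
  M2: √((-0.012·111.32)² + (-0.281·89.49)²) = √(1.78447 + 632.35602) = 25.182 km
  M3: √((0.026·111.32)² + (0.030·89.49)²) = √(8.37709 + 7.20761) = 3.948 km
  M4: √((-0.070·111.32)² + (-0.204·89.49)²) = √(60.72150 + 333.28008) = 19.849 km
  → nearest: M3 (3.948 km)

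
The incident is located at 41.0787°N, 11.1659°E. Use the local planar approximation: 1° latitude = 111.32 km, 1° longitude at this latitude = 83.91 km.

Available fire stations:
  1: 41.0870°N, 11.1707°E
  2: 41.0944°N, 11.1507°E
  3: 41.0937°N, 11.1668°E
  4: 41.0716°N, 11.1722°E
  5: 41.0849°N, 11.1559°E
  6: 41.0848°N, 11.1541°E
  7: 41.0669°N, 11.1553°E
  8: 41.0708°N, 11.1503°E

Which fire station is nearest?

4

Distances from 41.0787°N, 11.1659°E:
1: √((0.0083·111.32)² + (0.0048·83.91)²) = √(0.853695 + 0.162222) = 1.0079 km
2: √((0.0157·111.32)² + (-0.0152·83.91)²) = √(3.054539 + 1.626727) = 2.1636 km
3: √((0.0150·111.32)² + (0.0009·83.91)²) = √(2.788232 + 0.005703) = 1.6715 km
4: √((-0.0071·111.32)² + (0.0063·83.91)²) = √(0.624688 + 0.279453) = 0.9509 km
5: √((0.0062·111.32)² + (-0.0100·83.91)²) = √(0.476354 + 0.704089) = 1.0865 km
6: √((0.0061·111.32)² + (-0.0118·83.91)²) = √(0.461112 + 0.980373) = 1.2006 km
7: √((-0.0118·111.32)² + (-0.0106·83.91)²) = √(1.725482 + 0.791114) = 1.5864 km
8: √((-0.0079·111.32)² + (-0.0156·83.91)²) = √(0.773394 + 1.713471) = 1.5770 km
Minimum: 4 at 0.9509 km.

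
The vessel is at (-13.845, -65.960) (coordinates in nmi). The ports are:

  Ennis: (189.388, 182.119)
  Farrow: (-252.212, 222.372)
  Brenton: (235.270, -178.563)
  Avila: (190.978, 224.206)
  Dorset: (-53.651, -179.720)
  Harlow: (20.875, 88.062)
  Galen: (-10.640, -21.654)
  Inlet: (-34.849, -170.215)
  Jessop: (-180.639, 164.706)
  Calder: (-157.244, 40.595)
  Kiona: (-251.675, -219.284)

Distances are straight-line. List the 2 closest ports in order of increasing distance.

Distances from (-13.845, -65.960):
Ennis: 320.697 nmi
Farrow: 374.104 nmi
Brenton: 273.382 nmi
Avila: 355.174 nmi
Dorset: 120.523 nmi
Harlow: 157.887 nmi
Galen: 44.422 nmi
Inlet: 106.350 nmi
Jessop: 284.652 nmi
Calder: 178.654 nmi
Kiona: 282.969 nmi
Sorted: Galen (44.422 nmi) < Inlet (106.350 nmi) < Dorset (120.523 nmi) < Harlow (157.887 nmi) < …

Galen, Inlet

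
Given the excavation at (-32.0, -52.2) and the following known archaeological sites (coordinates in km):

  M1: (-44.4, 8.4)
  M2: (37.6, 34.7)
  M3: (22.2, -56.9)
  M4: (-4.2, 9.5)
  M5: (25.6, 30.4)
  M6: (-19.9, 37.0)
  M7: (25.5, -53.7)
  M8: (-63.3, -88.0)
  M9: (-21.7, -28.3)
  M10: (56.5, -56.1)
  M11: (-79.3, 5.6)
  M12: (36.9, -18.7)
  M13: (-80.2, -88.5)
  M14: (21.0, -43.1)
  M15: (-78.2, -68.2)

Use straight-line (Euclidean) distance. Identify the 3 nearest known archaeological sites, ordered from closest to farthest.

Distances from (-32.0, -52.2):
M1: √((-12.4)² + (60.6)²) = √(153.760 + 3672.360) = 61.9 km
M2: √((69.6)² + (86.9)²) = √(4844.160 + 7551.610) = 111.3 km
M3: √((54.2)² + (-4.7)²) = √(2937.640 + 22.090) = 54.4 km
M4: √((27.8)² + (61.7)²) = √(772.840 + 3806.890) = 67.7 km
M5: √((57.6)² + (82.6)²) = √(3317.760 + 6822.760) = 100.7 km
M6: √((12.1)² + (89.2)²) = √(146.410 + 7956.640) = 90.0 km
M7: √((57.5)² + (-1.5)²) = √(3306.250 + 2.250) = 57.5 km
M8: √((-31.3)² + (-35.8)²) = √(979.690 + 1281.640) = 47.6 km
M9: √((10.3)² + (23.9)²) = √(106.090 + 571.210) = 26.0 km
M10: √((88.5)² + (-3.9)²) = √(7832.250 + 15.210) = 88.6 km
M11: √((-47.3)² + (57.8)²) = √(2237.290 + 3340.840) = 74.7 km
M12: √((68.9)² + (33.5)²) = √(4747.210 + 1122.250) = 76.6 km
M13: √((-48.2)² + (-36.3)²) = √(2323.240 + 1317.690) = 60.3 km
M14: √((53.0)² + (9.1)²) = √(2809.000 + 82.810) = 53.8 km
M15: √((-46.2)² + (-16.0)²) = √(2134.440 + 256.000) = 48.9 km
Sorted: M9 (26.0 km) < M8 (47.6 km) < M15 (48.9 km) < M14 (53.8 km) < M3 (54.4 km) < …

M9, M8, M15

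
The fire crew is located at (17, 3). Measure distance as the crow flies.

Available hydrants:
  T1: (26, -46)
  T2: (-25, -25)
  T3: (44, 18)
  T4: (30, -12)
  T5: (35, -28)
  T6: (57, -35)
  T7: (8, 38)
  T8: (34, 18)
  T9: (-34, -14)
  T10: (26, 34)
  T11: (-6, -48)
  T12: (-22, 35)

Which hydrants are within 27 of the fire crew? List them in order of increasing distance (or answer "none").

T4, T8

Distances from (17, 3):
T1: 49.8
T2: 50.5
T3: 30.9
T4: 19.8
T5: 35.8
T6: 55.2
T7: 36.1
T8: 22.7
T9: 53.8
T10: 32.3
T11: 55.9
T12: 50.4
Threshold 27: T4 (19.8), T8 (22.7) are within range.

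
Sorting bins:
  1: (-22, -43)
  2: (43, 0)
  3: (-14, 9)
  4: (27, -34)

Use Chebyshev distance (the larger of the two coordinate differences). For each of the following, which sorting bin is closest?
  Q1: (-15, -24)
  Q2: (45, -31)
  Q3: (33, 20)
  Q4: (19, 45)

Q1→1; Q2→4; Q3→2; Q4→3

Q1 at (-15, -24):
  1: max(|-7|, |-19|) = 19
  2: max(|58|, |24|) = 58
  3: max(|1|, |33|) = 33
  4: max(|42|, |-10|) = 42
  → nearest: 1 (19)
Q2 at (45, -31):
  1: max(|-67|, |-12|) = 67
  2: max(|-2|, |31|) = 31
  3: max(|-59|, |40|) = 59
  4: max(|-18|, |-3|) = 18
  → nearest: 4 (18)
Q3 at (33, 20):
  1: max(|-55|, |-63|) = 63
  2: max(|10|, |-20|) = 20
  3: max(|-47|, |-11|) = 47
  4: max(|-6|, |-54|) = 54
  → nearest: 2 (20)
Q4 at (19, 45):
  1: max(|-41|, |-88|) = 88
  2: max(|24|, |-45|) = 45
  3: max(|-33|, |-36|) = 36
  4: max(|8|, |-79|) = 79
  → nearest: 3 (36)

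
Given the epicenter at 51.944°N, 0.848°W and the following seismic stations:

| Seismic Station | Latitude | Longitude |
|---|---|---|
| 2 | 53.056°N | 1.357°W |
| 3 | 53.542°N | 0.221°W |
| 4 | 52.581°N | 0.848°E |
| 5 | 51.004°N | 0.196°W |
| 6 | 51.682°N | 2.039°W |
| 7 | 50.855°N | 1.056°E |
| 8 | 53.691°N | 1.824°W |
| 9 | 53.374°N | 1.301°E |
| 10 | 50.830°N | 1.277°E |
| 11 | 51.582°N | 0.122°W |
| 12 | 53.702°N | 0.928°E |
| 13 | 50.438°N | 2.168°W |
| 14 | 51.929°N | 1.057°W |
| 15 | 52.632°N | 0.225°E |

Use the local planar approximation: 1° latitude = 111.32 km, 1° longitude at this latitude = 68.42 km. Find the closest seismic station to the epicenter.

14

Distances from 51.944°N, 0.848°W:
2: 128.593 km
3: 182.989 km
4: 135.992 km
5: 113.753 km
6: 86.550 km
7: 177.952 km
8: 205.622 km
9: 216.702 km
10: 191.096 km
11: 63.963 km
12: 230.357 km
13: 190.427 km
14: 14.397 km
15: 106.092 km
Minimum: 14 at 14.397 km.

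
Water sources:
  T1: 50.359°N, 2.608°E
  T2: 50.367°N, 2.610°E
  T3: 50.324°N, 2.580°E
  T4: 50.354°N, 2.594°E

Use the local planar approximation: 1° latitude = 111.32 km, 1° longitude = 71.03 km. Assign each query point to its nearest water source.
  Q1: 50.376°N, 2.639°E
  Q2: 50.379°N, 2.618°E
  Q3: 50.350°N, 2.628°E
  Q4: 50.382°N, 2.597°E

Q1→T2; Q2→T2; Q3→T1; Q4→T2

Q1 at 50.376°N, 2.639°E:
  T1: √((-0.017·111.32)² + (-0.031·71.03)²) = √(3.58133 + 4.84850) = 2.903 km
  T2: √((-0.009·111.32)² + (-0.029·71.03)²) = √(1.00376 + 4.24306) = 2.291 km
  T3: √((-0.052·111.32)² + (-0.059·71.03)²) = √(33.50835 + 17.56255) = 7.146 km
  T4: √((-0.022·111.32)² + (-0.045·71.03)²) = √(5.99780 + 10.21665) = 4.027 km
  → nearest: T2 (2.291 km)
Q2 at 50.379°N, 2.618°E:
  T1: √((-0.020·111.32)² + (-0.010·71.03)²) = √(4.95686 + 0.50453) = 2.337 km
  T2: √((-0.012·111.32)² + (-0.008·71.03)²) = √(1.78447 + 0.32290) = 1.452 km
  T3: √((-0.055·111.32)² + (-0.038·71.03)²) = √(37.48623 + 7.28536) = 6.691 km
  T4: √((-0.025·111.32)² + (-0.024·71.03)²) = √(7.74509 + 2.90607) = 3.264 km
  → nearest: T2 (1.452 km)
Q3 at 50.350°N, 2.628°E:
  T1: √((0.009·111.32)² + (-0.020·71.03)²) = √(1.00376 + 2.01810) = 1.738 km
  T2: √((0.017·111.32)² + (-0.018·71.03)²) = √(3.58133 + 1.63466) = 2.284 km
  T3: √((-0.026·111.32)² + (-0.048·71.03)²) = √(8.37709 + 11.62428) = 4.472 km
  T4: √((0.004·111.32)² + (-0.034·71.03)²) = √(0.19827 + 5.83232) = 2.456 km
  → nearest: T1 (1.738 km)
Q4 at 50.382°N, 2.597°E:
  T1: √((-0.023·111.32)² + (0.011·71.03)²) = √(6.55544 + 0.61048) = 2.677 km
  T2: √((-0.015·111.32)² + (0.013·71.03)²) = √(2.78823 + 0.85265) = 1.908 km
  T3: √((-0.058·111.32)² + (-0.017·71.03)²) = √(41.68717 + 1.45808) = 6.569 km
  T4: √((-0.028·111.32)² + (-0.003·71.03)²) = √(9.71544 + 0.04541) = 3.124 km
  → nearest: T2 (1.908 km)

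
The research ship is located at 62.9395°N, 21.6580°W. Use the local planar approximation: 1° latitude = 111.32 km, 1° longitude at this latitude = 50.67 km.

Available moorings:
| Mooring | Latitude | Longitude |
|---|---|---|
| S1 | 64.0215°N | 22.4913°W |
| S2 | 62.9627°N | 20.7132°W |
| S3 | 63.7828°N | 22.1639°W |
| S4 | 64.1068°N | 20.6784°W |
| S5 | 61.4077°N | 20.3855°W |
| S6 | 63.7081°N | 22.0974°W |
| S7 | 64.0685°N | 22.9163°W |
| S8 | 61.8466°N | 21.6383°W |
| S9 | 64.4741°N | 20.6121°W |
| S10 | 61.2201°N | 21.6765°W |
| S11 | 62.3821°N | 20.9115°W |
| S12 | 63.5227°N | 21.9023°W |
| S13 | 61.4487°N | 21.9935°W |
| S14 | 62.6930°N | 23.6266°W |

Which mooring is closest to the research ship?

S2

Distances from 62.9395°N, 21.6580°W:
S1: √((1.0820·111.32)² + (-0.8333·50.67)²) = √(14507.778519 + 1782.807992) = 127.6346 km
S2: √((0.0232·111.32)² + (0.9448·50.67)²) = √(6.669947 + 2291.825661) = 47.9426 km
S3: √((0.8433·111.32)² + (-0.5059·50.67)²) = √(8812.732665 + 657.099546) = 97.3131 km
S4: √((1.1673·111.32)² + (0.9796·50.67)²) = √(16885.400514 + 2463.765454) = 139.1013 km
S5: √((-1.5318·111.32)² + (1.2725·50.67)²) = √(29077.062215 + 4157.357678) = 182.3031 km
S6: √((0.7686·111.32)² + (-0.4394·50.67)²) = √(7320.608059 + 495.703418) = 88.4099 km
S7: √((1.1290·111.32)² + (-1.2583·50.67)²) = √(15795.532781 + 4065.090342) = 140.9277 km
S8: √((-1.0929·111.32)² + (0.0197·50.67)²) = √(14801.551728 + 0.996401) = 121.6657 km
S9: √((1.5346·111.32)² + (1.0459·50.67)²) = √(29183.460158 + 2808.549836) = 178.8631 km
S10: √((-1.7194·111.32)² + (-0.0185·50.67)²) = √(36635.341155 + 0.878709) = 191.4059 km
S11: √((-0.5574·111.32)² + (0.7465·50.67)²) = √(3850.173709 + 1430.742351) = 72.6699 km
S12: √((0.5832·111.32)² + (-0.2443·50.67)²) = √(4214.843231 + 153.231743) = 66.0914 km
S13: √((-1.4908·111.32)² + (-0.3355·50.67)²) = √(27541.346141 + 288.992690) = 166.8243 km
S14: √((-0.2465·111.32)² + (-1.9686·50.67)²) = √(752.974455 + 9949.855420) = 103.4545 km
Minimum: S2 at 47.9426 km.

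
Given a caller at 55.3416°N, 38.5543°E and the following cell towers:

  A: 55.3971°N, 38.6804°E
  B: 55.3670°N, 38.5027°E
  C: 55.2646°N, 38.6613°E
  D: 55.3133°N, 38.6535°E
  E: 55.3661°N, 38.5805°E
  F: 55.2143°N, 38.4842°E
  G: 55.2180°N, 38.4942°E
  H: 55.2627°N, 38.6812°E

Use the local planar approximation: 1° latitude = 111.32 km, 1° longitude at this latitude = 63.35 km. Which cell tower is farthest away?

Distances from 55.3416°N, 38.5543°E:
A: 10.0988 km
B: 4.3221 km
C: 10.9280 km
D: 7.0298 km
E: 3.1927 km
F: 14.8506 km
G: 14.2762 km
H: 11.9068 km
Maximum: F at 14.8506 km.

F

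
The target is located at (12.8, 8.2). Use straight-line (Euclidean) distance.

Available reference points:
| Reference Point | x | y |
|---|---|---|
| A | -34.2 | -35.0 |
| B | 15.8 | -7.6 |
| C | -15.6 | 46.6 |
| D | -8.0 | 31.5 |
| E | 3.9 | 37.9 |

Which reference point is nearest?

B

Distances from (12.8, 8.2):
A: 63.8
B: 16.1
C: 47.8
D: 31.2
E: 31.0
Minimum: B at 16.1.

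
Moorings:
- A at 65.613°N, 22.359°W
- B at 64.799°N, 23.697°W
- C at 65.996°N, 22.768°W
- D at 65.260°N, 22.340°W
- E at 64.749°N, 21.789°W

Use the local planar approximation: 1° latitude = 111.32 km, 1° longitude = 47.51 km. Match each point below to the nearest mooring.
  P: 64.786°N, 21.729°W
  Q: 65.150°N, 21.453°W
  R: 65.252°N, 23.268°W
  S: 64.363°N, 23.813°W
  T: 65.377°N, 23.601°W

P at 64.786°N, 21.729°W:
  A: √((0.827·111.32)² + (-0.630·47.51)²) = √(8475.34556 + 895.88272) = 96.805 km
  B: √((0.013·111.32)² + (-1.968·47.51)²) = √(2.09427 + 8742.19016) = 93.511 km
  C: √((1.210·111.32)² + (-1.039·47.51)²) = √(18143.33569 + 2436.69491) = 143.457 km
  D: √((0.474·111.32)² + (-0.611·47.51)²) = √(2784.21699 + 842.66020) = 60.224 km
  E: √((-0.037·111.32)² + (-0.060·47.51)²) = √(16.96484 + 8.12592) = 5.009 km
  → nearest: E (5.009 km)
Q at 65.150°N, 21.453°W:
  A: √((0.463·111.32)² + (-0.906·47.51)²) = √(2656.49117 + 1852.79110) = 67.151 km
  B: √((-0.351·111.32)² + (-2.244·47.51)²) = √(1526.72434 + 11366.21236) = 113.547 km
  C: √((0.846·111.32)² + (-1.315·47.51)²) = √(8869.25459 + 3903.20684) = 113.015 km
  D: √((0.110·111.32)² + (-0.887·47.51)²) = √(149.94492 + 1775.89507) = 43.884 km
  E: √((-0.401·111.32)² + (-0.336·47.51)²) = √(1992.66889 + 254.82886) = 47.408 km
  → nearest: D (43.884 km)
R at 65.252°N, 23.268°W:
  A: √((0.361·111.32)² + (0.909·47.51)²) = √(1614.95639 + 1865.08156) = 58.992 km
  B: √((-0.453·111.32)² + (-0.429·47.51)²) = √(2542.97915 + 415.41736) = 54.391 km
  C: √((0.744·111.32)² + (0.500·47.51)²) = √(6859.49694 + 564.30003) = 86.161 km
  D: √((0.008·111.32)² + (0.928·47.51)²) = √(0.79310 + 1943.86461) = 44.098 km
  E: √((-0.503·111.32)² + (1.479·47.51)²) = √(3135.32356 + 4937.49204) = 89.849 km
  → nearest: D (44.098 km)
S at 64.363°N, 23.813°W:
  A: √((1.250·111.32)² + (1.454·47.51)²) = √(19362.72250 + 4771.98285) = 155.353 km
  B: √((0.436·111.32)² + (0.116·47.51)²) = √(2355.69670 + 30.37288) = 48.847 km
  C: √((1.633·111.32)² + (1.045·47.51)²) = √(33045.98982 + 2464.91894) = 188.443 km
  D: √((0.897·111.32)² + (1.473·47.51)²) = √(9970.82930 + 4897.51252) = 121.936 km
  E: √((0.386·111.32)² + (2.024·47.51)²) = √(1846.37965 + 9246.79176) = 105.324 km
  → nearest: B (48.847 km)
T at 65.377°N, 23.601°W:
  A: √((0.236·111.32)² + (1.242·47.51)²) = √(690.19276 + 3481.87562) = 64.592 km
  B: √((-0.578·111.32)² + (-0.096·47.51)²) = √(4140.01650 + 20.80236) = 64.504 km
  C: √((0.619·111.32)² + (0.833·47.51)²) = √(4748.18567 + 1566.24632) = 79.463 km
  D: √((-0.117·111.32)² + (1.261·47.51)²) = √(169.63604 + 3589.22128) = 61.310 km
  E: √((-0.628·111.32)² + (1.812·47.51)²) = √(4887.26269 + 7411.16441) = 110.898 km
  → nearest: D (61.310 km)

P→E; Q→D; R→D; S→B; T→D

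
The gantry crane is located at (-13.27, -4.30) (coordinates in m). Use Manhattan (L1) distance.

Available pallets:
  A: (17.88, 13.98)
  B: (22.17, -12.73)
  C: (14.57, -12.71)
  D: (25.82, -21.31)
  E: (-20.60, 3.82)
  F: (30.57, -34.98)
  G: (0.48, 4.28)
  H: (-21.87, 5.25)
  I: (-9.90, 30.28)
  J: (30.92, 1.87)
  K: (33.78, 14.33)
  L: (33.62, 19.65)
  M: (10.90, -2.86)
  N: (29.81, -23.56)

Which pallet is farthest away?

F

Distances from (-13.27, -4.30):
A: 49.43 m
B: 43.87 m
C: 36.25 m
D: 56.10 m
E: 15.45 m
F: 74.52 m
G: 22.33 m
H: 18.15 m
I: 37.95 m
J: 50.36 m
K: 65.68 m
L: 70.84 m
M: 25.61 m
N: 62.34 m
Maximum: F at 74.52 m.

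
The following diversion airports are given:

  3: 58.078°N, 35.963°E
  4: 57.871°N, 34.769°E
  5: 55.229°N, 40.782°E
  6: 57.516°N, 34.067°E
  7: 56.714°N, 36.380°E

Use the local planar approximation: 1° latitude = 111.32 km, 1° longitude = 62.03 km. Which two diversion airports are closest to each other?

4 and 6

Pairwise distances:
3–4: 77.566 km
3–5: 435.820 km
3–6: 133.213 km
3–7: 154.028 km
4–5: 474.993 km
4–6: 58.804 km
4–7: 163.018 km
5–6: 488.174 km
5–7: 319.198 km
6–7: 168.985 km
Closest pair: 4–6 at 58.804 km.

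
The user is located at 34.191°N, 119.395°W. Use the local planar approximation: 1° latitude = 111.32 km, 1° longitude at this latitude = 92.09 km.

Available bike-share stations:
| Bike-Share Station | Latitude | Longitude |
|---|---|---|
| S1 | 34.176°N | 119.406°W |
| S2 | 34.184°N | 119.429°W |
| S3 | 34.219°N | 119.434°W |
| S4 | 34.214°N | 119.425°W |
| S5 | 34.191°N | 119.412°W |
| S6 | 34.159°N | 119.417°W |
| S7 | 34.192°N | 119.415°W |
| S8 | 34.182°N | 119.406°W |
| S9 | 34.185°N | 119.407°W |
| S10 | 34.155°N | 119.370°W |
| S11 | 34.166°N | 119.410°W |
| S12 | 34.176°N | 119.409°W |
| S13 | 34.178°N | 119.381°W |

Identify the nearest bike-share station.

Distances from 34.191°N, 119.395°W:
S1: √((-0.015·111.32)² + (-0.011·92.09)²) = √(2.78823 + 1.02615) = 1.953 km
S2: √((-0.007·111.32)² + (-0.034·92.09)²) = √(0.60721 + 9.80354) = 3.227 km
S3: √((0.028·111.32)² + (-0.039·92.09)²) = √(9.71544 + 12.89894) = 4.755 km
S4: √((0.023·111.32)² + (-0.030·92.09)²) = √(6.55544 + 7.63251) = 3.767 km
S5: √((0.000·111.32)² + (-0.017·92.09)²) = √(0.00000 + 2.45088) = 1.566 km
S6: √((-0.032·111.32)² + (-0.022·92.09)²) = √(12.68955 + 4.10459) = 4.098 km
S7: √((0.001·111.32)² + (-0.020·92.09)²) = √(0.01239 + 3.39223) = 1.845 km
S8: √((-0.009·111.32)² + (-0.011·92.09)²) = √(1.00376 + 1.02615) = 1.425 km
S9: √((-0.006·111.32)² + (-0.012·92.09)²) = √(0.44612 + 1.22120) = 1.291 km
S10: √((-0.036·111.32)² + (0.025·92.09)²) = √(16.06022 + 5.30036) = 4.622 km
S11: √((-0.025·111.32)² + (-0.015·92.09)²) = √(7.74509 + 1.90813) = 3.107 km
S12: √((-0.015·111.32)² + (-0.014·92.09)²) = √(2.78823 + 1.66219) = 2.110 km
S13: √((-0.013·111.32)² + (0.014·92.09)²) = √(2.09427 + 1.66219) = 1.938 km
Minimum: S9 at 1.291 km.

S9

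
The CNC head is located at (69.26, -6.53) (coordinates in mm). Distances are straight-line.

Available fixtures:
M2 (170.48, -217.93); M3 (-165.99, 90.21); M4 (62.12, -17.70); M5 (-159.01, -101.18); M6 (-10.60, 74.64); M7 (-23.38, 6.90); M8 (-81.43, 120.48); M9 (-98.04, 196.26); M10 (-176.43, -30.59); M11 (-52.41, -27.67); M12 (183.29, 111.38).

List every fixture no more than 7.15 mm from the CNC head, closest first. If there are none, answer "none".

none

Distances from (69.26, -6.53):
M2: 234.38 mm
M3: 254.36 mm
M4: 13.26 mm
M5: 247.11 mm
M6: 113.87 mm
M7: 93.61 mm
M8: 197.08 mm
M9: 262.89 mm
M10: 246.87 mm
M11: 123.49 mm
M12: 164.03 mm
Threshold 7.15 mm: none within range.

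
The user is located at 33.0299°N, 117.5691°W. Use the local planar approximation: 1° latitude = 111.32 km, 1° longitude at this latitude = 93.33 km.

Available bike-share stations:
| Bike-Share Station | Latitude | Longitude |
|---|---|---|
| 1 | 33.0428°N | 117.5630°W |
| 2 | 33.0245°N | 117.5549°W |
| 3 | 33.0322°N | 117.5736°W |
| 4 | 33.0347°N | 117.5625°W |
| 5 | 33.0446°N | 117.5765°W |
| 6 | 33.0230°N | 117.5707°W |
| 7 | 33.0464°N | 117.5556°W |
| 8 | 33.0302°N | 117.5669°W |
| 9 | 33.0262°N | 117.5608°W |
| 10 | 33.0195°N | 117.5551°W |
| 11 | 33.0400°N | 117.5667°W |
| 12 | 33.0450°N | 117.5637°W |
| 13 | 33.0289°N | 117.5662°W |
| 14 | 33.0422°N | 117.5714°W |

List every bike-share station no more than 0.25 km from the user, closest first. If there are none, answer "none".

Distances from 33.0299°N, 117.5691°W:
1: 1.5448 km
2: 1.4552 km
3: 0.4919 km
4: 0.8154 km
5: 1.7762 km
6: 0.7825 km
7: 2.2274 km
8: 0.2080 km
9: 0.8773 km
10: 1.7457 km
11: 1.1464 km
12: 1.7549 km
13: 0.2927 km
14: 1.3860 km
Threshold 0.25 km: 8 (0.2080 km) is within range.

8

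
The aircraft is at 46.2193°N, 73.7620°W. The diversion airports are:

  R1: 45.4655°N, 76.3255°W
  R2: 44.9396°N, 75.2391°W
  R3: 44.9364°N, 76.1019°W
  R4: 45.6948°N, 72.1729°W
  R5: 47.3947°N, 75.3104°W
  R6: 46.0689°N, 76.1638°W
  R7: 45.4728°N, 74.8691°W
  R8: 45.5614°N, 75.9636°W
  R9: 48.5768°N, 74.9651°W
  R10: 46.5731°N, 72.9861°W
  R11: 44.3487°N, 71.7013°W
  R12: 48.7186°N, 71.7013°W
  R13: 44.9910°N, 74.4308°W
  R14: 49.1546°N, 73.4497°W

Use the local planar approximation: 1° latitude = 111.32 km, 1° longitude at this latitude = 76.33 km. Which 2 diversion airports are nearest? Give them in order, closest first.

Distances from 46.2193°N, 73.7620°W:
R1: 212.9059 km
R2: 181.6746 km
R3: 228.6810 km
R4: 134.6172 km
R5: 176.3215 km
R6: 184.0923 km
R7: 118.5190 km
R8: 183.3136 km
R9: 278.0402 km
R10: 71.1246 km
R11: 260.9656 km
R12: 319.6071 km
R13: 145.9532 km
R14: 327.6260 km
Sorted: R10 (71.1246 km) < R7 (118.5190 km) < R4 (134.6172 km) < R13 (145.9532 km) < …

R10, R7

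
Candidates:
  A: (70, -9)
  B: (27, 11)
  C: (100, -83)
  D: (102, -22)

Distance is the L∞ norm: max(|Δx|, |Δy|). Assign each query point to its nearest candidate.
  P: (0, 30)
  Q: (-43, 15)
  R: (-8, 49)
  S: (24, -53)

P at (0, 30):
  A: max(|70|, |-39|) = 70
  B: max(|27|, |-19|) = 27
  C: max(|100|, |-113|) = 113
  D: max(|102|, |-52|) = 102
  → nearest: B (27)
Q at (-43, 15):
  A: max(|113|, |-24|) = 113
  B: max(|70|, |-4|) = 70
  C: max(|143|, |-98|) = 143
  D: max(|145|, |-37|) = 145
  → nearest: B (70)
R at (-8, 49):
  A: max(|78|, |-58|) = 78
  B: max(|35|, |-38|) = 38
  C: max(|108|, |-132|) = 132
  D: max(|110|, |-71|) = 110
  → nearest: B (38)
S at (24, -53):
  A: max(|46|, |44|) = 46
  B: max(|3|, |64|) = 64
  C: max(|76|, |-30|) = 76
  D: max(|78|, |31|) = 78
  → nearest: A (46)

P→B; Q→B; R→B; S→A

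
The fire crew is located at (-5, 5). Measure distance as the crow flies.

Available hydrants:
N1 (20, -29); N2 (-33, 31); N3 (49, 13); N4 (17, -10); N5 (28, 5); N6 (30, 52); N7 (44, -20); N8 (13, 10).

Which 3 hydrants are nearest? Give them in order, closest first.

Distances from (-5, 5):
N1: √((25)² + (-34)²) = √(625.000 + 1156.000) = 42.2
N2: √((-28)² + (26)²) = √(784.000 + 676.000) = 38.2
N3: √((54)² + (8)²) = √(2916.000 + 64.000) = 54.6
N4: √((22)² + (-15)²) = √(484.000 + 225.000) = 26.6
N5: √((33)² + (0)²) = √(1089.000 + 0.000) = 33.0
N6: √((35)² + (47)²) = √(1225.000 + 2209.000) = 58.6
N7: √((49)² + (-25)²) = √(2401.000 + 625.000) = 55.0
N8: √((18)² + (5)²) = √(324.000 + 25.000) = 18.7
Sorted: N8 (18.7) < N4 (26.6) < N5 (33.0) < N2 (38.2) < N1 (42.2) < …

N8, N4, N5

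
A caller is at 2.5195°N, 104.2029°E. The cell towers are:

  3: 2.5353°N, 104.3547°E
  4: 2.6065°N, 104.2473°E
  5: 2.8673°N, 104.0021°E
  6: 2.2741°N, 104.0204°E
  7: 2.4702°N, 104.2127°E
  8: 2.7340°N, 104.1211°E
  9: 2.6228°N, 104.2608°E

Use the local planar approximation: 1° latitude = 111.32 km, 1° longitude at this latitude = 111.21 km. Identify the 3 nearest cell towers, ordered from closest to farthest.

7, 4, 9

Distances from 2.5195°N, 104.2029°E:
3: 16.9731 km
4: 10.8709 km
5: 44.6955 km
6: 34.0322 km
7: 5.5952 km
8: 25.5523 km
9: 13.1794 km
Sorted: 7 (5.5952 km) < 4 (10.8709 km) < 9 (13.1794 km) < 3 (16.9731 km) < 8 (25.5523 km) < …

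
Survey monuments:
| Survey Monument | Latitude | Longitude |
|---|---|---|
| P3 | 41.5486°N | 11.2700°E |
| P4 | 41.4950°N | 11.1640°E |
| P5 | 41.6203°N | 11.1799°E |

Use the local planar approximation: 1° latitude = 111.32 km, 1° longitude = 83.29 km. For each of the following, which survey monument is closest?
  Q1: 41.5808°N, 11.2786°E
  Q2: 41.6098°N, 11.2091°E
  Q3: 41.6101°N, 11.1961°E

Q1 at 41.5808°N, 11.2786°E:
  P3: 3.6554 km
  P4: 13.5031 km
  P5: 9.3228 km
  → nearest: P3 (3.6554 km)
Q2 at 41.6098°N, 11.2091°E:
  P3: 8.4937 km
  P4: 13.3202 km
  P5: 2.6984 km
  → nearest: P5 (2.6984 km)
Q3 at 41.6101°N, 11.1961°E:
  P3: 9.2063 km
  P4: 13.0889 km
  P5: 1.7635 km
  → nearest: P5 (1.7635 km)

Q1→P3; Q2→P5; Q3→P5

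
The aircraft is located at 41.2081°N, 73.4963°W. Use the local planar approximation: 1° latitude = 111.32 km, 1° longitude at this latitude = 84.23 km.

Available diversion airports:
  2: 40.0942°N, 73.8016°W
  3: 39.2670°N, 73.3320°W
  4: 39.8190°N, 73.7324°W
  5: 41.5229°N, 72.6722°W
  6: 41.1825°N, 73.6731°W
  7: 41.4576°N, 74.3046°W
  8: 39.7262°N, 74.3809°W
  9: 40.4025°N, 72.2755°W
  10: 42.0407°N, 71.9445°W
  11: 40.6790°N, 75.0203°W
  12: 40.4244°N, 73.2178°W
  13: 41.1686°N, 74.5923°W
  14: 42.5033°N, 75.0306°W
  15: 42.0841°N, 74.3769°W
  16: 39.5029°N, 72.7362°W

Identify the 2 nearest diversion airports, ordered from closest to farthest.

Distances from 41.2081°N, 73.4963°W:
2: √((-1.1139·111.32)² + (-0.3053·84.23)²) = √(15375.838304 + 661.282774) = 126.6378 km
3: √((-1.9411·111.32)² + (0.1643·84.23)²) = √(46691.971795 + 191.517617) = 216.5260 km
4: √((-1.3891·111.32)² + (-0.2361·84.23)²) = √(23911.863228 + 395.480956) = 155.9081 km
5: √((0.3148·111.32)² + (0.8241·84.23)²) = √(1228.049415 + 4818.295483) = 77.7582 km
6: √((-0.0256·111.32)² + (-0.1768·84.23)²) = √(8.121314 + 221.767613) = 15.1621 km
7: √((0.2495·111.32)² + (-0.8083·84.23)²) = √(771.413962 + 4635.309731) = 73.5304 km
8: √((-1.4819·111.32)² + (-0.8846·84.23)²) = √(27213.486857 + 5551.718939) = 181.0116 km
9: √((-0.8056·111.32)² + (1.2208·84.23)²) = √(8042.393349 + 10573.594294) = 136.4404 km
10: √((0.8326·111.32)² + (1.5518·84.23)²) = √(8590.515157 + 17084.611065) = 160.2346 km
11: √((-0.5291·111.32)² + (-1.5240·84.23)²) = √(3469.140734 + 16477.963457) = 141.2342 km
12: √((-0.7837·111.32)² + (0.2785·84.23)²) = √(7611.076531 + 550.280344) = 90.3402 km
13: √((-0.0395·111.32)² + (-1.0960·84.23)²) = √(19.334840 + 8522.258627) = 92.4207 km
14: √((1.2952·111.32)² + (-1.5343·84.23)²) = √(20788.352234 + 16701.449760) = 193.6228 km
15: √((0.8760·111.32)² + (-0.8806·84.23)²) = √(9509.432666 + 5501.624732) = 122.5196 km
16: √((-1.7052·111.32)² + (0.7601·84.23)²) = √(36032.719697 + 4098.973083) = 200.3290 km
Sorted: 6 (15.1621 km) < 7 (73.5304 km) < 5 (77.7582 km) < 12 (90.3402 km) < …

6, 7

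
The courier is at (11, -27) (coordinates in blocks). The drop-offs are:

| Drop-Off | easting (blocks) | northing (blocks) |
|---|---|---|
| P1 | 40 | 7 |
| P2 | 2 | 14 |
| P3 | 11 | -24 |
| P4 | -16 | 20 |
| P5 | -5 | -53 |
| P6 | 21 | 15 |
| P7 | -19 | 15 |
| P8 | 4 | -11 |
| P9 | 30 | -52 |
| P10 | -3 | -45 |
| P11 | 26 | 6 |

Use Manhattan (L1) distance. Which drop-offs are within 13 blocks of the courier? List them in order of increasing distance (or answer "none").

P3

Distances from (11, -27):
P1: |29| + |34| = 29 + 34 = 63 blocks
P2: |-9| + |41| = 9 + 41 = 50 blocks
P3: |0| + |3| = 0 + 3 = 3 blocks
P4: |-27| + |47| = 27 + 47 = 74 blocks
P5: |-16| + |-26| = 16 + 26 = 42 blocks
P6: |10| + |42| = 10 + 42 = 52 blocks
P7: |-30| + |42| = 30 + 42 = 72 blocks
P8: |-7| + |16| = 7 + 16 = 23 blocks
P9: |19| + |-25| = 19 + 25 = 44 blocks
P10: |-14| + |-18| = 14 + 18 = 32 blocks
P11: |15| + |33| = 15 + 33 = 48 blocks
Threshold 13 blocks: P3 (3 blocks) is within range.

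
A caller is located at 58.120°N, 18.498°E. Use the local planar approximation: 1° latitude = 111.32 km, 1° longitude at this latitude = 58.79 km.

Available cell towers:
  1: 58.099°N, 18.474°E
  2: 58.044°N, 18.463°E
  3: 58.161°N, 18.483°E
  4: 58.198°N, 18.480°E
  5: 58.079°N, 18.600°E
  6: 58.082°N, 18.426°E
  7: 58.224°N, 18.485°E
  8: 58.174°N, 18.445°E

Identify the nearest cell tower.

1

Distances from 58.120°N, 18.498°E:
1: √((-0.021·111.32)² + (-0.024·58.79)²) = √(5.46493 + 1.99081) = 2.731 km
2: √((-0.076·111.32)² + (-0.035·58.79)²) = √(71.57701 + 4.23392) = 8.707 km
3: √((0.041·111.32)² + (-0.015·58.79)²) = √(20.83119 + 0.77766) = 4.649 km
4: √((0.078·111.32)² + (-0.018·58.79)²) = √(75.39379 + 1.11983) = 8.747 km
5: √((-0.041·111.32)² + (0.102·58.79)²) = √(20.83119 + 35.95897) = 7.536 km
6: √((-0.038·111.32)² + (-0.072·58.79)²) = √(17.89425 + 17.91727) = 5.984 km
7: √((0.104·111.32)² + (-0.013·58.79)²) = √(134.03341 + 0.58411) = 11.602 km
8: √((0.054·111.32)² + (-0.053·58.79)²) = √(36.13549 + 9.70865) = 6.771 km
Minimum: 1 at 2.731 km.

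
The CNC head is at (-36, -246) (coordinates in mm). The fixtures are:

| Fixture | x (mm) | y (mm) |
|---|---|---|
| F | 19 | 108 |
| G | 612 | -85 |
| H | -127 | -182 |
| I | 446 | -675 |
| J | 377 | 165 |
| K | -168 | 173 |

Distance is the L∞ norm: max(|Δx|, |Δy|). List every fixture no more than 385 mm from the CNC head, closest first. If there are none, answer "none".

Distances from (-36, -246):
F: 354 mm
G: 648 mm
H: 91 mm
I: 482 mm
J: 413 mm
K: 419 mm
Threshold 385 mm: H (91 mm), F (354 mm) are within range.

H, F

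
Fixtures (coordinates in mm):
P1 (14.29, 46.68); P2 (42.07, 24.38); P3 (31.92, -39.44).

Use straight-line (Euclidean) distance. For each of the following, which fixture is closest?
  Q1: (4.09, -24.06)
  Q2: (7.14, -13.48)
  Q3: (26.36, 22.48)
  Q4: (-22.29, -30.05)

Q1→P3; Q2→P3; Q3→P2; Q4→P3

Q1 at (4.09, -24.06):
  P1: √((10.20)² + (70.74)²) = √(104.0400 + 5004.1476) = 71.47 mm
  P2: √((37.98)² + (48.44)²) = √(1442.4804 + 2346.4336) = 61.55 mm
  P3: √((27.83)² + (-15.38)²) = √(774.5089 + 236.5444) = 31.80 mm
  → nearest: P3 (31.80 mm)
Q2 at (7.14, -13.48):
  P1: √((7.15)² + (60.16)²) = √(51.1225 + 3619.2256) = 60.58 mm
  P2: √((34.93)² + (37.86)²) = √(1220.1049 + 1433.3796) = 51.51 mm
  P3: √((24.78)² + (-25.96)²) = √(614.0484 + 673.9216) = 35.89 mm
  → nearest: P3 (35.89 mm)
Q3 at (26.36, 22.48):
  P1: √((-12.07)² + (24.20)²) = √(145.6849 + 585.6400) = 27.04 mm
  P2: √((15.71)² + (1.90)²) = √(246.8041 + 3.6100) = 15.82 mm
  P3: √((5.56)² + (-61.92)²) = √(30.9136 + 3834.0864) = 62.17 mm
  → nearest: P2 (15.82 mm)
Q4 at (-22.29, -30.05):
  P1: √((36.58)² + (76.73)²) = √(1338.0964 + 5887.4929) = 85.00 mm
  P2: √((64.36)² + (54.43)²) = √(4142.2096 + 2962.6249) = 84.29 mm
  P3: √((54.21)² + (-9.39)²) = √(2938.7241 + 88.1721) = 55.02 mm
  → nearest: P3 (55.02 mm)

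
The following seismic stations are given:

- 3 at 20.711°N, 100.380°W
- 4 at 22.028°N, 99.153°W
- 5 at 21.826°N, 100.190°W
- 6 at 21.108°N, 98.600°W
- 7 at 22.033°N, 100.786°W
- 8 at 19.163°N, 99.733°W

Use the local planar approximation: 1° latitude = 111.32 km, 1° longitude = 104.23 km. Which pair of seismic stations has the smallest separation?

5 and 7

Pairwise distances:
3–4: √((1.317·111.32)² + (1.227·104.23)²) = √(21494.03468 + 16355.90581) = 194.551 km
3–5: √((1.115·111.32)² + (0.190·104.23)²) = √(15406.22124 + 392.18653) = 125.692 km
3–6: √((0.397·111.32)² + (1.780·104.23)²) = √(1953.11317 + 34421.15826) = 190.720 km
3–7: √((1.322·111.32)² + (-0.406·104.23)²) = √(21657.54900 + 1790.76065) = 153.128 km
3–8: √((-1.548·111.32)² + (0.647·104.23)²) = √(29695.34040 + 4547.72334) = 185.049 km
4–5: √((-0.202·111.32)² + (-1.037·104.23)²) = √(505.64898 + 11682.69364) = 110.401 km
4–6: √((-0.920·111.32)² + (0.553·104.23)²) = √(10488.70933 + 3322.27622) = 117.520 km
4–7: √((0.005·111.32)² + (-1.633·104.23)²) = √(0.30980 + 28970.62369) = 170.209 km
4–8: √((-2.865·111.32)² + (-0.580·104.23)²) = √(101717.49305 + 3654.61357) = 324.611 km
5–6: √((-0.718·111.32)² + (1.590·104.23)²) = √(6388.44682 + 27465.00764) = 183.993 km
5–7: √((0.207·111.32)² + (-0.596·104.23)²) = √(530.99091 + 3859.02858) = 66.257 km
5–8: √((-2.663·111.32)² + (0.457·104.23)²) = √(87879.73289 + 2268.91317) = 300.248 km
6–7: √((0.925·111.32)² + (-2.186·104.23)²) = √(10603.02684 + 51914.15516) = 250.034 km
6–8: √((-1.945·111.32)² + (-1.133·104.23)²) = √(46879.78450 + 13945.85981) = 246.629 km
7–8: √((-2.870·111.32)² + (1.053·104.23)²) = √(102072.83773 + 12045.98222) = 337.815 km
Closest pair: 5–7 at 66.257 km.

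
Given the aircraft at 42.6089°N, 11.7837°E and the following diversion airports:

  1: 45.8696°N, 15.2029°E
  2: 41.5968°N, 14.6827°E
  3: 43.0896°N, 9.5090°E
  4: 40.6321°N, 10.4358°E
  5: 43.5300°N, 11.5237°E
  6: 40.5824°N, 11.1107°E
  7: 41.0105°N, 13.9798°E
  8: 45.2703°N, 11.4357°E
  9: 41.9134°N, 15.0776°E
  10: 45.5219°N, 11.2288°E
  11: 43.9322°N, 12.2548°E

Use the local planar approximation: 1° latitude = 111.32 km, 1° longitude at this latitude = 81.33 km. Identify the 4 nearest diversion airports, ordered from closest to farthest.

Distances from 42.6089°N, 11.7837°E:
1: 457.2590 km
2: 261.3121 km
3: 192.5850 km
4: 245.8512 km
5: 104.6946 km
6: 232.1352 km
7: 252.1142 km
8: 297.6159 km
9: 278.8565 km
10: 327.4005 km
11: 152.2109 km
Sorted: 5 (104.6946 km) < 11 (152.2109 km) < 3 (192.5850 km) < 6 (232.1352 km) < 4 (245.8512 km) < 7 (252.1142 km) < …

5, 11, 3, 6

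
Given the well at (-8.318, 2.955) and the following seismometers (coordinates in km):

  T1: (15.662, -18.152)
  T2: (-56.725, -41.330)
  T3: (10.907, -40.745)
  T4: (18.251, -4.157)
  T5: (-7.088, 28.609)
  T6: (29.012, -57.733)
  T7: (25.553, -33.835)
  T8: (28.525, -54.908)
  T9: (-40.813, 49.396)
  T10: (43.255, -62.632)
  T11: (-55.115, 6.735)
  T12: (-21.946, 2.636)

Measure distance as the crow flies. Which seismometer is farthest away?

T10

Distances from (-8.318, 2.955):
T1: 31.946 km
T2: 65.608 km
T3: 47.742 km
T4: 27.504 km
T5: 25.683 km
T6: 71.250 km
T7: 50.007 km
T8: 68.597 km
T9: 56.681 km
T10: 83.435 km
T11: 46.949 km
T12: 13.632 km
Maximum: T10 at 83.435 km.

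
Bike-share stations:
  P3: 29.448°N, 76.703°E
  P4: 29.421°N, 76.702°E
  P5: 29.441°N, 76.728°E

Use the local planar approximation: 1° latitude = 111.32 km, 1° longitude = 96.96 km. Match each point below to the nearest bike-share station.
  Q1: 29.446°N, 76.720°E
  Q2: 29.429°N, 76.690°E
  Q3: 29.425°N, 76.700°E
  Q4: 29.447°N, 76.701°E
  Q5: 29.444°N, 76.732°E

Q1 at 29.446°N, 76.720°E:
  P3: √((0.002·111.32)² + (-0.017·96.96)²) = √(0.04957 + 2.71696) = 1.663 km
  P4: √((-0.025·111.32)² + (-0.018·96.96)²) = √(7.74509 + 3.04600) = 3.285 km
  P5: √((-0.005·111.32)² + (0.008·96.96)²) = √(0.30980 + 0.60168) = 0.955 km
  → nearest: P5 (0.955 km)
Q2 at 29.429°N, 76.690°E:
  P3: √((0.019·111.32)² + (0.013·96.96)²) = √(4.47356 + 1.58881) = 2.462 km
  P4: √((-0.008·111.32)² + (0.012·96.96)²) = √(0.79310 + 1.35378) = 1.465 km
  P5: √((0.012·111.32)² + (0.038·96.96)²) = √(1.78447 + 13.57539) = 3.919 km
  → nearest: P4 (1.465 km)
Q3 at 29.425°N, 76.700°E:
  P3: √((0.023·111.32)² + (0.003·96.96)²) = √(6.55544 + 0.08461) = 2.577 km
  P4: √((-0.004·111.32)² + (0.002·96.96)²) = √(0.19827 + 0.03760) = 0.486 km
  P5: √((0.016·111.32)² + (0.028·96.96)²) = √(3.17239 + 7.37057) = 3.247 km
  → nearest: P4 (0.486 km)
Q4 at 29.447°N, 76.701°E:
  P3: √((0.001·111.32)² + (0.002·96.96)²) = √(0.01239 + 0.03760) = 0.224 km
  P4: √((-0.026·111.32)² + (0.001·96.96)²) = √(8.37709 + 0.00940) = 2.896 km
  P5: √((-0.006·111.32)² + (0.027·96.96)²) = √(0.44612 + 6.85351) = 2.702 km
  → nearest: P3 (0.224 km)
Q5 at 29.444°N, 76.732°E:
  P3: √((0.004·111.32)² + (-0.029·96.96)²) = √(0.19827 + 7.90644) = 2.847 km
  P4: √((-0.023·111.32)² + (-0.030·96.96)²) = √(6.55544 + 8.46112) = 3.875 km
  P5: √((-0.003·111.32)² + (-0.004·96.96)²) = √(0.11153 + 0.15042) = 0.512 km
  → nearest: P5 (0.512 km)

Q1→P5; Q2→P4; Q3→P4; Q4→P3; Q5→P5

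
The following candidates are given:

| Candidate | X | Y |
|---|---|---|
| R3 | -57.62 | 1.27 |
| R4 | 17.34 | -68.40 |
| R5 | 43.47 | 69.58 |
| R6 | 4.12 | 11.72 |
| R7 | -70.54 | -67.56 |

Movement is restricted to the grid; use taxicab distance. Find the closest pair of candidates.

Pairwise distances:
R3–R4: 144.63
R3–R5: 169.40
R3–R6: 72.19
R3–R7: 81.75
R4–R5: 164.11
R4–R6: 93.34
R4–R7: 88.72
R5–R6: 97.21
R5–R7: 251.15
R6–R7: 153.94
Closest pair: R3–R6 at 72.19.

R3 and R6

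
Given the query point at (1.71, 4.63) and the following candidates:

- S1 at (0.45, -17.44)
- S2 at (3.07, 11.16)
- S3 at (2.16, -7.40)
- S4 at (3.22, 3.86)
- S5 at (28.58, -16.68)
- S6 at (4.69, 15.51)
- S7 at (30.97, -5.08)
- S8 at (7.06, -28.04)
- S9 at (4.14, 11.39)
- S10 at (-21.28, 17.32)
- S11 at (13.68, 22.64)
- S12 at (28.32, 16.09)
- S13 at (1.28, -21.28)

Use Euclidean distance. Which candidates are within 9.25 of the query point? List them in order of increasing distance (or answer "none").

Distances from (1.71, 4.63):
S1: 22.11
S2: 6.67
S3: 12.04
S4: 1.69
S5: 34.29
S6: 11.28
S7: 30.83
S8: 33.11
S9: 7.18
S10: 26.26
S11: 21.63
S12: 28.97
S13: 25.91
Threshold 9.25: S4 (1.69), S2 (6.67), S9 (7.18) are within range.

S4, S2, S9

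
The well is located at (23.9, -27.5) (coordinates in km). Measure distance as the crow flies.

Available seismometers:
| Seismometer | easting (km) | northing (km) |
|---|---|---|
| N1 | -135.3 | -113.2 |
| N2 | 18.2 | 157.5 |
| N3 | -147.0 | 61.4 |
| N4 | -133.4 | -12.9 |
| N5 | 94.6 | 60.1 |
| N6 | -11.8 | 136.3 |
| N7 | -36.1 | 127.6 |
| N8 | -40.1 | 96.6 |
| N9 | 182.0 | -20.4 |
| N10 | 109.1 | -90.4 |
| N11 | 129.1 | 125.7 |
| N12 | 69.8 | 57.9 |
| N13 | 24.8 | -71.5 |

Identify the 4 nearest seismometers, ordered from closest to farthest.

N13, N12, N10, N5

Distances from (23.9, -27.5):
N1: 180.8 km
N2: 185.1 km
N3: 192.6 km
N4: 158.0 km
N5: 112.6 km
N6: 167.6 km
N7: 166.3 km
N8: 139.6 km
N9: 158.3 km
N10: 105.9 km
N11: 185.8 km
N12: 97.0 km
N13: 44.0 km
Sorted: N13 (44.0 km) < N12 (97.0 km) < N10 (105.9 km) < N5 (112.6 km) < N8 (139.6 km) < N4 (158.0 km) < …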